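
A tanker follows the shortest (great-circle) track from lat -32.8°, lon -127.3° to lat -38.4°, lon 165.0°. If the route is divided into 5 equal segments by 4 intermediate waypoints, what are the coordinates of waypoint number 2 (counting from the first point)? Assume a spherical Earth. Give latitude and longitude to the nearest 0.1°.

From cos δ = sin φ₁ sin φ₂ + cos φ₁ cos φ₂ cos Δλ, the central angle is δ ≈ 0.944 rad (54.1°).
Interpolate at f = 2/5 with slerp weights a = sin((1−f)δ)/sin δ ≈ 0.663, b = sin(fδ)/sin δ ≈ 0.455.
p = a·p₁ + b·p₂ ≈ (-0.682, -0.351, -0.642); φ = arcsin(p_z) ≈ -39.92°, λ = atan2(p_y, p_x) ≈ -152.79°.

≈ lat -39.9°, lon -152.8°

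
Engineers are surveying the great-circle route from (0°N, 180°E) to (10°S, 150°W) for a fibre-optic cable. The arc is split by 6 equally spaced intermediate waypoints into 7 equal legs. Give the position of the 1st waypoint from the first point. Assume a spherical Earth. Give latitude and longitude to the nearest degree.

≈ (1°S, 176°W)

Write both endpoints as unit vectors p₁, p₂ with components (cos φ cos λ, cos φ sin λ, sin φ).
The central angle between the endpoints is δ = arccos(p₁·p₂) ≈ 0.549 rad (31.5°).
Interpolate at f = 1/7 with slerp weights a = sin((1−f)δ)/sin δ ≈ 0.869, b = sin(fδ)/sin δ ≈ 0.150.
p = a·p₁ + b·p₂ ≈ (-0.997, -0.074, -0.026); φ = arcsin(p_z) ≈ -1.49°, λ = atan2(p_y, p_x) ≈ -175.76°.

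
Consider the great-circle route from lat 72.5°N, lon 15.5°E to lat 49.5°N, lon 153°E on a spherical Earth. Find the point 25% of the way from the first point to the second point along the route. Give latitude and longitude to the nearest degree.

Convert each endpoint to a unit vector on the sphere (x = cos φ cos λ, y = cos φ sin λ, z = sin φ).
The central angle between the endpoints is δ = arccos(p₁·p₂) ≈ 0.951 rad (54.5°).
Interpolate at f = 0.25 with slerp weights a = sin((1−f)δ)/sin δ ≈ 0.804, b = sin(fδ)/sin δ ≈ 0.289.
p = a·p₁ + b·p₂ ≈ (0.065, 0.150, 0.987); φ = arcsin(p_z) ≈ 80.59°, λ = atan2(p_y, p_x) ≈ 66.39°.

≈ lat 81°N, lon 66°E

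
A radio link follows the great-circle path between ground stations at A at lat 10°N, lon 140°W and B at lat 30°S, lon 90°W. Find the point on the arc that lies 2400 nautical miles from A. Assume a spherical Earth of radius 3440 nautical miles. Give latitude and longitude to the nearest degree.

Convert each endpoint to a unit vector on the sphere (x = cos φ cos λ, y = cos φ sin λ, z = sin φ).
The central angle between the endpoints is δ = arccos(p₁·p₂) ≈ 1.091 rad (62.5°). The total great-circle distance is δ·R ≈ 1.091 × 3440 ≈ 3754 nmi, so the target fraction is f = 2400/3754 ≈ 0.639.
Interpolate at f ≈ 0.639 with slerp weights a = sin((1−f)δ)/sin δ ≈ 0.432, b = sin(fδ)/sin δ ≈ 0.724.
p = a·p₁ + b·p₂ ≈ (-0.326, -0.901, -0.287); φ = arcsin(p_z) ≈ -16.68°, λ = atan2(p_y, p_x) ≈ -109.90°.

≈ lat 17°S, lon 110°W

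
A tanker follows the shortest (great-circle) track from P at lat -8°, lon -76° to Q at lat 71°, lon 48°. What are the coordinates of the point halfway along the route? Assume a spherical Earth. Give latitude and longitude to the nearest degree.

≈ lat 43°, lon -58°

Convert each endpoint to a unit vector on the sphere (x = cos φ cos λ, y = cos φ sin λ, z = sin φ).
The central angle between the endpoints is δ = arccos(p₁·p₂) ≈ 1.888 rad (108.2°).
Interpolate at f = 1/2 with slerp weights a = sin((1−f)δ)/sin δ ≈ 0.852, b = sin(fδ)/sin δ ≈ 0.852.
p = a·p₁ + b·p₂ ≈ (0.390, -0.613, 0.687); φ = arcsin(p_z) ≈ 43.42°, λ = atan2(p_y, p_x) ≈ -57.53°.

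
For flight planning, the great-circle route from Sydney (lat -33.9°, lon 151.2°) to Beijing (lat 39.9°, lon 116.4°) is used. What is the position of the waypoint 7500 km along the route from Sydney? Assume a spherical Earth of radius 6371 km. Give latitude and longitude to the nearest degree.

From cos δ = sin φ₁ sin φ₂ + cos φ₁ cos φ₂ cos Δλ, the central angle is δ ≈ 1.405 rad (80.5°). The total great-circle distance is δ·R ≈ 1.405 × 6371 ≈ 8951 km, so the target fraction is f = 7500/8951 ≈ 0.838.
Interpolate at f ≈ 0.838 with slerp weights a = sin((1−f)δ)/sin δ ≈ 0.229, b = sin(fδ)/sin δ ≈ 0.936.
p = a·p₁ + b·p₂ ≈ (-0.486, 0.735, 0.473); φ = arcsin(p_z) ≈ 28.23°, λ = atan2(p_y, p_x) ≈ 123.47°.

≈ lat 28°, lon 123°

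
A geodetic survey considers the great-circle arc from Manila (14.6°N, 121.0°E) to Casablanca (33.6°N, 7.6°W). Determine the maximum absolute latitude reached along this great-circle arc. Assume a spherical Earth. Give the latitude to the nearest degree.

≈ 47°N

The great circle lies in the plane with unit normal n̂ = (p₁ × p₂)/|p₁ × p₂|.
Here n̂_z ≈ -0.676; the vertex latitude is φ_max = arccos|n̂_z| ≈ 47.5°.
Check via Clairaut: cos φ_max = |cos φ₁| · sin C = cos(14.6°)·sin(44.3°) ≈ 0.676, again giving ≈ 47.5°.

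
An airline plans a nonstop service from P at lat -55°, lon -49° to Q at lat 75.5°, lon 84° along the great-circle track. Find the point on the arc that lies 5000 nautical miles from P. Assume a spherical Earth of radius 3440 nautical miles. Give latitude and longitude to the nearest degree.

Convert each endpoint to a unit vector on the sphere (x = cos φ cos λ, y = cos φ sin λ, z = sin φ).
The central angle between the endpoints is δ = arccos(p₁·p₂) ≈ 2.670 rad (153.0°). The total great-circle distance is δ·R ≈ 2.670 × 3440 ≈ 9186 nmi, so the target fraction is f = 5000/9186 ≈ 0.544.
Interpolate at f ≈ 0.544 with slerp weights a = sin((1−f)δ)/sin δ ≈ 2.066, b = sin(fδ)/sin δ ≈ 2.188.
p = a·p₁ + b·p₂ ≈ (0.835, -0.350, 0.425); φ = arcsin(p_z) ≈ 25.17°, λ = atan2(p_y, p_x) ≈ -22.73°.

≈ lat 25°, lon -23°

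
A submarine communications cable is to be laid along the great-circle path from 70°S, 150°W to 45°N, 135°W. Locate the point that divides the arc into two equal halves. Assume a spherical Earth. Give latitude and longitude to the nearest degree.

≈ 13°S, 140°W

Write both endpoints as unit vectors p₁, p₂ with components (cos φ cos λ, cos φ sin λ, sin φ).
The central angle between the endpoints is δ = arccos(p₁·p₂) ≈ 2.016 rad (115.5°).
Interpolate at f = 1/2 with slerp weights a = sin((1−f)δ)/sin δ ≈ 0.937, b = sin(fδ)/sin δ ≈ 0.937.
p = a·p₁ + b·p₂ ≈ (-0.746, -0.629, -0.218); φ = arcsin(p_z) ≈ -12.59°, λ = atan2(p_y, p_x) ≈ -139.88°.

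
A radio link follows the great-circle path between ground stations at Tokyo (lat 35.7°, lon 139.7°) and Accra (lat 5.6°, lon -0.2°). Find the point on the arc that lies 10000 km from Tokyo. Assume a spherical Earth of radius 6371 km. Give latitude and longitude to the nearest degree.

Write both endpoints as unit vectors p₁, p₂ with components (cos φ cos λ, cos φ sin λ, sin φ).
The central angle between the endpoints is δ = arccos(p₁·p₂) ≈ 2.167 rad (124.1°). The total great-circle distance is δ·R ≈ 2.167 × 6371 ≈ 13804 km, so the target fraction is f = 10000/13804 ≈ 0.724.
Interpolate at f ≈ 0.724 with slerp weights a = sin((1−f)δ)/sin δ ≈ 0.679, b = sin(fδ)/sin δ ≈ 1.208.
p = a·p₁ + b·p₂ ≈ (0.782, 0.353, 0.514); φ = arcsin(p_z) ≈ 30.95°, λ = atan2(p_y, p_x) ≈ 24.28°.

≈ lat 31°, lon 24°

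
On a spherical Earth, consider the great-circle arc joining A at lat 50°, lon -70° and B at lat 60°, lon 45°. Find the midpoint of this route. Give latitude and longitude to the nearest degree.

≈ lat 69°, lon -24°

Write both endpoints as unit vectors p₁, p₂ with components (cos φ cos λ, cos φ sin λ, sin φ).
The central angle between the endpoints is δ = arccos(p₁·p₂) ≈ 1.015 rad (58.2°).
Interpolate at f = 1/2 with slerp weights a = sin((1−f)δ)/sin δ ≈ 0.572, b = sin(fδ)/sin δ ≈ 0.572.
p = a·p₁ + b·p₂ ≈ (0.328, -0.143, 0.934); φ = arcsin(p_z) ≈ 69.02°, λ = atan2(p_y, p_x) ≈ -23.60°.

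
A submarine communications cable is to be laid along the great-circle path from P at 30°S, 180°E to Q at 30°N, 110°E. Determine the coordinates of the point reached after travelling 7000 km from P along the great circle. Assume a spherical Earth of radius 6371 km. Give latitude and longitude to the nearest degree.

The haversine formula gives a central angle δ ≈ 1.564 rad (89.6°) between the endpoints. The total great-circle distance is δ·R ≈ 1.564 × 6371 ≈ 9966 km, so the target fraction is f = 7000/9966 ≈ 0.702.
Interpolate at f ≈ 0.702 with slerp weights a = sin((1−f)δ)/sin δ ≈ 0.449, b = sin(fδ)/sin δ ≈ 0.891.
p = a·p₁ + b·p₂ ≈ (-0.653, 0.725, 0.221); φ = arcsin(p_z) ≈ 12.76°, λ = atan2(p_y, p_x) ≈ 132.00°.

≈ 13°N, 132°E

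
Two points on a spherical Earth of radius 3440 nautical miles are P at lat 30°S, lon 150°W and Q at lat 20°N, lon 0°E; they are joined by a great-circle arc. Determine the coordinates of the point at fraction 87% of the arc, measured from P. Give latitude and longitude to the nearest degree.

The haversine formula gives a central angle δ ≈ 2.638 rad (151.1°) between the endpoints.
Interpolate at f = 0.87 with slerp weights a = sin((1−f)δ)/sin δ ≈ 0.697, b = sin(fδ)/sin δ ≈ 1.552.
p = a·p₁ + b·p₂ ≈ (0.936, -0.302, 0.182); φ = arcsin(p_z) ≈ 10.51°, λ = atan2(p_y, p_x) ≈ -17.86°.

≈ lat 11°N, lon 18°W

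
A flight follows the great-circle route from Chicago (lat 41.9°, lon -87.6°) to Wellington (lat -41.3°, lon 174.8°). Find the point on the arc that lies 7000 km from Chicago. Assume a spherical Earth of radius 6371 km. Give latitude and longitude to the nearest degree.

≈ lat -1°, lon -138°

Write both endpoints as unit vectors p₁, p₂ with components (cos φ cos λ, cos φ sin λ, sin φ).
The central angle between the endpoints is δ = arccos(p₁·p₂) ≈ 2.111 rad (121.0°). The total great-circle distance is δ·R ≈ 2.111 × 6371 ≈ 13452 km, so the target fraction is f = 7000/13452 ≈ 0.520.
Interpolate at f ≈ 0.520 with slerp weights a = sin((1−f)δ)/sin δ ≈ 0.989, b = sin(fδ)/sin δ ≈ 1.039.
p = a·p₁ + b·p₂ ≈ (-0.746, -0.665, -0.025); φ = arcsin(p_z) ≈ -1.42°, λ = atan2(p_y, p_x) ≈ -138.30°.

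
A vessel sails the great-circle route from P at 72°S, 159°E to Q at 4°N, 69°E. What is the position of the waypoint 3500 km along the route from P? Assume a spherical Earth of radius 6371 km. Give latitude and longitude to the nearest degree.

From cos δ = sin φ₁ sin φ₂ + cos φ₁ cos φ₂ cos Δλ, the central angle is δ ≈ 1.637 rad (93.8°). The total great-circle distance is δ·R ≈ 1.637 × 6371 ≈ 10431 km, so the target fraction is f = 3500/10431 ≈ 0.336.
Interpolate at f ≈ 0.336 with slerp weights a = sin((1−f)δ)/sin δ ≈ 0.888, b = sin(fδ)/sin δ ≈ 0.523.
p = a·p₁ + b·p₂ ≈ (-0.069, 0.586, -0.808); φ = arcsin(p_z) ≈ -53.86°, λ = atan2(p_y, p_x) ≈ 96.72°.

≈ 54°S, 97°E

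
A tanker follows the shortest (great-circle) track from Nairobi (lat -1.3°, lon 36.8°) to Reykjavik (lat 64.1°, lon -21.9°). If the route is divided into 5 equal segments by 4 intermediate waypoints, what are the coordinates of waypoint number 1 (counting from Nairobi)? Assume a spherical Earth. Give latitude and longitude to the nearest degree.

From cos δ = sin φ₁ sin φ₂ + cos φ₁ cos φ₂ cos Δλ, the central angle is δ ≈ 1.363 rad (78.1°).
Interpolate at f = 1/5 with slerp weights a = sin((1−f)δ)/sin δ ≈ 0.906, b = sin(fδ)/sin δ ≈ 0.275.
p = a·p₁ + b·p₂ ≈ (0.837, 0.498, 0.227); φ = arcsin(p_z) ≈ 13.12°, λ = atan2(p_y, p_x) ≈ 30.75°.

≈ lat 13°, lon 31°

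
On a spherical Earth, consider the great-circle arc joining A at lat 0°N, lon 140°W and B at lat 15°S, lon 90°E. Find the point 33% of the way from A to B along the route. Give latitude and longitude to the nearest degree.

≈ lat 13°S, lon 179°E

From cos δ = sin φ₁ sin φ₂ + cos φ₁ cos φ₂ cos Δλ, the central angle is δ ≈ 2.241 rad (128.4°).
Interpolate at f = 0.33 with slerp weights a = sin((1−f)δ)/sin δ ≈ 1.273, b = sin(fδ)/sin δ ≈ 0.860.
p = a·p₁ + b·p₂ ≈ (-0.975, 0.012, -0.222); φ = arcsin(p_z) ≈ -12.86°, λ = atan2(p_y, p_x) ≈ 179.28°.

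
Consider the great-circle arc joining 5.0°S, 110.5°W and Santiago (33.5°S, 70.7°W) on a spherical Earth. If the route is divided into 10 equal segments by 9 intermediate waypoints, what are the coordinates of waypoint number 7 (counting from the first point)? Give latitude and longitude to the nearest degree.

≈ 26°S, 84°W

From cos δ = sin φ₁ sin φ₂ + cos φ₁ cos φ₂ cos Δλ, the central angle is δ ≈ 0.814 rad (46.7°).
Interpolate at f = 7/10 with slerp weights a = sin((1−f)δ)/sin δ ≈ 0.333, b = sin(fδ)/sin δ ≈ 0.742.
p = a·p₁ + b·p₂ ≈ (0.088, -0.894, -0.439); φ = arcsin(p_z) ≈ -26.01°, λ = atan2(p_y, p_x) ≈ -84.35°.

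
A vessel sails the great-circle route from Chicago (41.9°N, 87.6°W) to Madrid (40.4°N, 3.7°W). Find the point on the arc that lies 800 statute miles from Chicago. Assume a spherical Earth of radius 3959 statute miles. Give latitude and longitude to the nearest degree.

Write both endpoints as unit vectors p₁, p₂ with components (cos φ cos λ, cos φ sin λ, sin φ).
The central angle between the endpoints is δ = arccos(p₁·p₂) ≈ 1.055 rad (60.5°). The total great-circle distance is δ·R ≈ 1.055 × 3959 ≈ 4177 mi, so the target fraction is f = 800/4177 ≈ 0.192.
Interpolate at f ≈ 0.192 with slerp weights a = sin((1−f)δ)/sin δ ≈ 0.866, b = sin(fδ)/sin δ ≈ 0.231.
p = a·p₁ + b·p₂ ≈ (0.202, -0.655, 0.728); φ = arcsin(p_z) ≈ 46.70°, λ = atan2(p_y, p_x) ≈ -72.84°.

≈ 47°N, 73°W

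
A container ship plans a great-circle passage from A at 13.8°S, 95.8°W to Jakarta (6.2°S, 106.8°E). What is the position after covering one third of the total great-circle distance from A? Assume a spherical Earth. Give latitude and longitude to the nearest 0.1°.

The haversine formula gives a central angle δ ≈ 2.617 rad (149.9°) between the endpoints.
Interpolate at f = 1/3 with slerp weights a = sin((1−f)δ)/sin δ ≈ 1.967, b = sin(fδ)/sin δ ≈ 1.529.
p = a·p₁ + b·p₂ ≈ (-0.632, -0.445, -0.634); φ = arcsin(p_z) ≈ -39.37°, λ = atan2(p_y, p_x) ≈ -144.88°.

≈ 39.4°S, 144.9°W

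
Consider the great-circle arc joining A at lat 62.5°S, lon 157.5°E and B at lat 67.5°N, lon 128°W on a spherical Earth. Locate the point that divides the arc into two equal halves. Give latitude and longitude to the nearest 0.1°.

≈ lat 3.1°N, lon 169.3°W

Write both endpoints as unit vectors p₁, p₂ with components (cos φ cos λ, cos φ sin λ, sin φ).
The central angle between the endpoints is δ = arccos(p₁·p₂) ≈ 2.453 rad (140.6°).
Interpolate at f = 1/2 with slerp weights a = sin((1−f)δ)/sin δ ≈ 1.482, b = sin(fδ)/sin δ ≈ 1.482.
p = a·p₁ + b·p₂ ≈ (-0.981, -0.185, 0.055); φ = arcsin(p_z) ≈ 3.13°, λ = atan2(p_y, p_x) ≈ -169.32°.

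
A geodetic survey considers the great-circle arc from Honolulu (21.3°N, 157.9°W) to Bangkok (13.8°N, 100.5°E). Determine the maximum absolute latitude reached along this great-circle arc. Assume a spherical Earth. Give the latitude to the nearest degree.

The great circle lies in the plane with unit normal n̂ = (p₁ × p₂)/|p₁ × p₂|.
Here n̂_z ≈ -0.890; the vertex latitude is φ_max = arccos|n̂_z| ≈ 27.1°.
Check via Clairaut: cos φ_max = |cos φ₁| · sin C = cos(21.3°)·sin(72.9°) ≈ 0.890, again giving ≈ 27.1°.

≈ 27°N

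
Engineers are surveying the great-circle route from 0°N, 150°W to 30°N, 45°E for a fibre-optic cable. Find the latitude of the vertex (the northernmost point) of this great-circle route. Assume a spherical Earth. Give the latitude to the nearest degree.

The great circle lies in the plane with unit normal n̂ = (p₁ × p₂)/|p₁ × p₂|.
Here n̂_z ≈ -0.409; the vertex latitude is φ_max = arccos|n̂_z| ≈ 65.9°.
Check via Clairaut: cos φ_max = |cos φ₁| · sin C = cos(0.0°)·sin(24.1°) ≈ 0.409, again giving ≈ 65.9°.

≈ 66°N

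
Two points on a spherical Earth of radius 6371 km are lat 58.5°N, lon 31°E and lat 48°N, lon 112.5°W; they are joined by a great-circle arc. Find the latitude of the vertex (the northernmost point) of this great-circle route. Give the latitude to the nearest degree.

The great circle lies in the plane with unit normal n̂ = (p₁ × p₂)/|p₁ × p₂|.
Here n̂_z ≈ -0.222; the vertex latitude is φ_max = arccos|n̂_z| ≈ 77.2°.

≈ 77°N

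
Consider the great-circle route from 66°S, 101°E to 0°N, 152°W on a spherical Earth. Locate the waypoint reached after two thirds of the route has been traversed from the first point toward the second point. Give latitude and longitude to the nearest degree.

Convert each endpoint to a unit vector on the sphere (x = cos φ cos λ, y = cos φ sin λ, z = sin φ).
The central angle between the endpoints is δ = arccos(p₁·p₂) ≈ 1.690 rad (96.8°).
Interpolate at f = 2/3 with slerp weights a = sin((1−f)δ)/sin δ ≈ 0.538, b = sin(fδ)/sin δ ≈ 0.909.
p = a·p₁ + b·p₂ ≈ (-0.845, -0.212, -0.491); φ = arcsin(p_z) ≈ -29.43°, λ = atan2(p_y, p_x) ≈ -165.90°.

≈ 29°S, 166°W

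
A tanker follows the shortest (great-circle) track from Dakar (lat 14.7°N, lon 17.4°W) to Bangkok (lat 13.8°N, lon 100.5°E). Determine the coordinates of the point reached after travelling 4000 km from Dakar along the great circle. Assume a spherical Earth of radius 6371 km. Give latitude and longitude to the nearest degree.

Write both endpoints as unit vectors p₁, p₂ with components (cos φ cos λ, cos φ sin λ, sin φ).
The central angle between the endpoints is δ = arccos(p₁·p₂) ≈ 1.960 rad (112.3°). The total great-circle distance is δ·R ≈ 1.960 × 6371 ≈ 12484 km, so the target fraction is f = 4000/12484 ≈ 0.320.
Interpolate at f ≈ 0.320 with slerp weights a = sin((1−f)δ)/sin δ ≈ 1.050, b = sin(fδ)/sin δ ≈ 0.635.
p = a·p₁ + b·p₂ ≈ (0.857, 0.302, 0.418); φ = arcsin(p_z) ≈ 24.70°, λ = atan2(p_y, p_x) ≈ 19.44°.

≈ lat 25°N, lon 19°E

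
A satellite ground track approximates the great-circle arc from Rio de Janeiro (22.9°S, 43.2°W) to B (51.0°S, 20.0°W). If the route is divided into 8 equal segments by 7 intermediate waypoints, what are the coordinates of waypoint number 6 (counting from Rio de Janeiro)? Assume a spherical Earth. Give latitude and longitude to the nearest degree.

≈ (44°S, 28°W)

From cos δ = sin φ₁ sin φ₂ + cos φ₁ cos φ₂ cos Δλ, the central angle is δ ≈ 0.582 rad (33.4°).
Interpolate at f = 6/8 with slerp weights a = sin((1−f)δ)/sin δ ≈ 0.264, b = sin(fδ)/sin δ ≈ 0.769.
p = a·p₁ + b·p₂ ≈ (0.632, -0.332, -0.700); φ = arcsin(p_z) ≈ -44.46°, λ = atan2(p_y, p_x) ≈ -27.71°.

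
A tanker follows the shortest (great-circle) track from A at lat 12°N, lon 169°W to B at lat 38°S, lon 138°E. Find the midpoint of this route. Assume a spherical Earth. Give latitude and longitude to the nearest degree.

Write both endpoints as unit vectors p₁, p₂ with components (cos φ cos λ, cos φ sin λ, sin φ).
The central angle between the endpoints is δ = arccos(p₁·p₂) ≈ 1.228 rad (70.4°).
Interpolate at f = 1/2 with slerp weights a = sin((1−f)δ)/sin δ ≈ 0.612, b = sin(fδ)/sin δ ≈ 0.612.
p = a·p₁ + b·p₂ ≈ (-0.946, 0.208, -0.249); φ = arcsin(p_z) ≈ -14.45°, λ = atan2(p_y, p_x) ≈ 167.57°.

≈ lat 14°S, lon 168°E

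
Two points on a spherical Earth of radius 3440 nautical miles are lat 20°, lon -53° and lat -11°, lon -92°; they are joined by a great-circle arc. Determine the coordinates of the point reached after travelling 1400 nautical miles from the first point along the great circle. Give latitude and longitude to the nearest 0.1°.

≈ lat 5.6°, lon -71.9°

Convert each endpoint to a unit vector on the sphere (x = cos φ cos λ, y = cos φ sin λ, z = sin φ).
The central angle between the endpoints is δ = arccos(p₁·p₂) ≈ 0.861 rad (49.3°). The total great-circle distance is δ·R ≈ 0.861 × 3440 ≈ 2962 nmi, so the target fraction is f = 1400/2962 ≈ 0.473.
Interpolate at f ≈ 0.473 with slerp weights a = sin((1−f)δ)/sin δ ≈ 0.578, b = sin(fδ)/sin δ ≈ 0.522.
p = a·p₁ + b·p₂ ≈ (0.309, -0.946, 0.098); φ = arcsin(p_z) ≈ 5.64°, λ = atan2(p_y, p_x) ≈ -71.90°.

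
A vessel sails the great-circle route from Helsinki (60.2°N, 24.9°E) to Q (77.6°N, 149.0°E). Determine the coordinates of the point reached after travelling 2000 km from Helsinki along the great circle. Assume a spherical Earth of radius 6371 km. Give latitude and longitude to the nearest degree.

Convert each endpoint to a unit vector on the sphere (x = cos φ cos λ, y = cos φ sin λ, z = sin φ).
The central angle between the endpoints is δ = arccos(p₁·p₂) ≈ 0.664 rad (38.0°). The total great-circle distance is δ·R ≈ 0.664 × 6371 ≈ 4229 km, so the target fraction is f = 2000/4229 ≈ 0.473.
Interpolate at f ≈ 0.473 with slerp weights a = sin((1−f)δ)/sin δ ≈ 0.556, b = sin(fδ)/sin δ ≈ 0.501.
p = a·p₁ + b·p₂ ≈ (0.159, 0.172, 0.972); φ = arcsin(p_z) ≈ 76.48°, λ = atan2(p_y, p_x) ≈ 47.31°.

≈ (76°N, 47°E)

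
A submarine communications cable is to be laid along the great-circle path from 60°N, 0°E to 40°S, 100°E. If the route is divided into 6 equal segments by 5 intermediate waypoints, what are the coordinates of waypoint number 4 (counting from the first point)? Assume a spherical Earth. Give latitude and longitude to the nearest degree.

From cos δ = sin φ₁ sin φ₂ + cos φ₁ cos φ₂ cos Δλ, the central angle is δ ≈ 2.244 rad (128.5°).
Interpolate at f = 4/6 with slerp weights a = sin((1−f)δ)/sin δ ≈ 0.870, b = sin(fδ)/sin δ ≈ 1.275.
p = a·p₁ + b·p₂ ≈ (0.265, 0.962, -0.067); φ = arcsin(p_z) ≈ -3.81°, λ = atan2(p_y, p_x) ≈ 74.59°.

≈ 4°S, 75°E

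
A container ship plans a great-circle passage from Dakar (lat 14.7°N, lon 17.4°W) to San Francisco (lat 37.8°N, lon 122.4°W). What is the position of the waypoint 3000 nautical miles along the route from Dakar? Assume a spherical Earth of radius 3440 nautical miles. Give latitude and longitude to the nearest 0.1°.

Convert each endpoint to a unit vector on the sphere (x = cos φ cos λ, y = cos φ sin λ, z = sin φ).
The central angle between the endpoints is δ = arccos(p₁·p₂) ≈ 1.613 rad (92.4°). The total great-circle distance is δ·R ≈ 1.613 × 3440 ≈ 5549 nmi, so the target fraction is f = 3000/5549 ≈ 0.541.
Interpolate at f ≈ 0.541 with slerp weights a = sin((1−f)δ)/sin δ ≈ 0.676, b = sin(fδ)/sin δ ≈ 0.766.
p = a·p₁ + b·p₂ ≈ (0.299, -0.707, 0.641); φ = arcsin(p_z) ≈ 39.88°, λ = atan2(p_y, p_x) ≈ -67.06°.

≈ lat 39.9°N, lon 67.1°W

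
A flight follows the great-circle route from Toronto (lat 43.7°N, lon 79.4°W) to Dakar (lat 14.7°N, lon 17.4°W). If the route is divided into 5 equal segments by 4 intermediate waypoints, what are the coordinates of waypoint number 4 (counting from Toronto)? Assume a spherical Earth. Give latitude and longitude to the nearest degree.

≈ lat 23°N, lon 27°W

Convert each endpoint to a unit vector on the sphere (x = cos φ cos λ, y = cos φ sin λ, z = sin φ).
The central angle between the endpoints is δ = arccos(p₁·p₂) ≈ 1.043 rad (59.8°).
Interpolate at f = 4/5 with slerp weights a = sin((1−f)δ)/sin δ ≈ 0.240, b = sin(fδ)/sin δ ≈ 0.858.
p = a·p₁ + b·p₂ ≈ (0.823, -0.418, 0.383); φ = arcsin(p_z) ≈ 22.53°, λ = atan2(p_y, p_x) ≈ -26.94°.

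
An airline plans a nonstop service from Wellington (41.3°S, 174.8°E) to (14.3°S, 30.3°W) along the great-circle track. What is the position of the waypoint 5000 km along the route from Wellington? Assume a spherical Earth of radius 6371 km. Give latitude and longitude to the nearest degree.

Convert each endpoint to a unit vector on the sphere (x = cos φ cos λ, y = cos φ sin λ, z = sin φ).
The central angle between the endpoints is δ = arccos(p₁·p₂) ≈ 2.090 rad (119.8°). The total great-circle distance is δ·R ≈ 2.090 × 6371 ≈ 13316 km, so the target fraction is f = 5000/13316 ≈ 0.375.
Interpolate at f ≈ 0.375 with slerp weights a = sin((1−f)δ)/sin δ ≈ 1.111, b = sin(fδ)/sin δ ≈ 0.814.
p = a·p₁ + b·p₂ ≈ (-0.151, -0.322, -0.935); φ = arcsin(p_z) ≈ -69.16°, λ = atan2(p_y, p_x) ≈ -115.04°.

≈ (69°S, 115°W)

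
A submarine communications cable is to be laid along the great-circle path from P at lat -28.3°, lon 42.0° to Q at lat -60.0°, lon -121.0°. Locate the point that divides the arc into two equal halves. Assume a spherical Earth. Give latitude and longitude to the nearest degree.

From cos δ = sin φ₁ sin φ₂ + cos φ₁ cos φ₂ cos Δλ, the central angle is δ ≈ 1.581 rad (90.6°).
Interpolate at f = 1/2 with slerp weights a = sin((1−f)δ)/sin δ ≈ 0.711, b = sin(fδ)/sin δ ≈ 0.711.
p = a·p₁ + b·p₂ ≈ (0.282, 0.114, -0.953); φ = arcsin(p_z) ≈ -72.29°, λ = atan2(p_y, p_x) ≈ 22.03°.

≈ lat -72°, lon 22°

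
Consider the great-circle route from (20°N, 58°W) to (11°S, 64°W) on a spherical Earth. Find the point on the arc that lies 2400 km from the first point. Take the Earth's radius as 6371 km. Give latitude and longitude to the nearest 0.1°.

Convert each endpoint to a unit vector on the sphere (x = cos φ cos λ, y = cos φ sin λ, z = sin φ).
The central angle between the endpoints is δ = arccos(p₁·p₂) ≈ 0.551 rad (31.6°). The total great-circle distance is δ·R ≈ 0.551 × 6371 ≈ 3509 km, so the target fraction is f = 2400/3509 ≈ 0.684.
Interpolate at f ≈ 0.684 with slerp weights a = sin((1−f)δ)/sin δ ≈ 0.331, b = sin(fδ)/sin δ ≈ 0.703.
p = a·p₁ + b·p₂ ≈ (0.467, -0.884, -0.021); φ = arcsin(p_z) ≈ -1.20°, λ = atan2(p_y, p_x) ≈ -62.14°.

≈ (1.2°S, 62.1°W)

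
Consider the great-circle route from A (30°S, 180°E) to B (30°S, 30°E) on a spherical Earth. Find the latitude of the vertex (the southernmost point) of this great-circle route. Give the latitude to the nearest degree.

The great circle lies in the plane with unit normal n̂ = (p₁ × p₂)/|p₁ × p₂|.
Here n̂_z ≈ -0.409; the vertex latitude is φ_max = arccos|n̂_z| ≈ 65.9°.
Check via Clairaut: cos φ_max = |cos φ₁| · sin C = cos(30.0°)·sin(151.8°) ≈ 0.409, again giving ≈ 65.9°.

≈ 66°S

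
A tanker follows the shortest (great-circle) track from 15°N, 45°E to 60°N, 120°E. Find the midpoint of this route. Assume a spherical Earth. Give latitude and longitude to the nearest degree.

≈ 43°N, 69°E

Convert each endpoint to a unit vector on the sphere (x = cos φ cos λ, y = cos φ sin λ, z = sin φ).
The central angle between the endpoints is δ = arccos(p₁·p₂) ≈ 1.214 rad (69.6°).
Interpolate at f = 1/2 with slerp weights a = sin((1−f)δ)/sin δ ≈ 0.609, b = sin(fδ)/sin δ ≈ 0.609.
p = a·p₁ + b·p₂ ≈ (0.264, 0.679, 0.685); φ = arcsin(p_z) ≈ 43.22°, λ = atan2(p_y, p_x) ≈ 68.79°.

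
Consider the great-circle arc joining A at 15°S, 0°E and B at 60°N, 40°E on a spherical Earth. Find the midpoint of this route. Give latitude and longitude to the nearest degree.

≈ 24°N, 13°E

Convert each endpoint to a unit vector on the sphere (x = cos φ cos λ, y = cos φ sin λ, z = sin φ).
The central angle between the endpoints is δ = arccos(p₁·p₂) ≈ 1.424 rad (81.6°).
Interpolate at f = 1/2 with slerp weights a = sin((1−f)δ)/sin δ ≈ 0.661, b = sin(fδ)/sin δ ≈ 0.661.
p = a·p₁ + b·p₂ ≈ (0.891, 0.212, 0.401); φ = arcsin(p_z) ≈ 23.65°, λ = atan2(p_y, p_x) ≈ 13.40°.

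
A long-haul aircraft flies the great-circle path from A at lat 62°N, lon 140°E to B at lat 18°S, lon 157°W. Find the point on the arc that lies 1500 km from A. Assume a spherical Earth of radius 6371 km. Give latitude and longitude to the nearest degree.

≈ lat 53°N, lon 159°E

Convert each endpoint to a unit vector on the sphere (x = cos φ cos λ, y = cos φ sin λ, z = sin φ).
The central angle between the endpoints is δ = arccos(p₁·p₂) ≈ 1.641 rad (94.0°). The total great-circle distance is δ·R ≈ 1.641 × 6371 ≈ 10455 km, so the target fraction is f = 1500/10455 ≈ 0.143.
Interpolate at f ≈ 0.143 with slerp weights a = sin((1−f)δ)/sin δ ≈ 0.989, b = sin(fδ)/sin δ ≈ 0.234.
p = a·p₁ + b·p₂ ≈ (-0.560, 0.211, 0.801); φ = arcsin(p_z) ≈ 53.21°, λ = atan2(p_y, p_x) ≈ 159.32°.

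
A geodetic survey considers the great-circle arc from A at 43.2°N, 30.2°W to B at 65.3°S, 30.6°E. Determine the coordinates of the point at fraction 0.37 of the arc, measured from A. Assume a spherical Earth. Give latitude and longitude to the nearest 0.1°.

≈ 2.0°N, 13.5°W

The haversine formula gives a central angle δ ≈ 2.064 rad (118.2°) between the endpoints.
Interpolate at f = 0.37 with slerp weights a = sin((1−f)δ)/sin δ ≈ 1.094, b = sin(fδ)/sin δ ≈ 0.785.
p = a·p₁ + b·p₂ ≈ (0.972, -0.234, 0.036); φ = arcsin(p_z) ≈ 2.04°, λ = atan2(p_y, p_x) ≈ -13.55°.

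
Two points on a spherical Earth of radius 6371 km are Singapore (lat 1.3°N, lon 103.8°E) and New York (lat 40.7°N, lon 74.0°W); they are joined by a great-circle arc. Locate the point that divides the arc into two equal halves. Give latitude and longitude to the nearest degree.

≈ lat 70°N, lon 97°E

Write both endpoints as unit vectors p₁, p₂ with components (cos φ cos λ, cos φ sin λ, sin φ).
The central angle between the endpoints is δ = arccos(p₁·p₂) ≈ 2.408 rad (138.0°).
Interpolate at f = 1/2 with slerp weights a = sin((1−f)δ)/sin δ ≈ 1.394, b = sin(fδ)/sin δ ≈ 1.394.
p = a·p₁ + b·p₂ ≈ (-0.041, 0.337, 0.940); φ = arcsin(p_z) ≈ 70.13°, λ = atan2(p_y, p_x) ≈ 96.95°.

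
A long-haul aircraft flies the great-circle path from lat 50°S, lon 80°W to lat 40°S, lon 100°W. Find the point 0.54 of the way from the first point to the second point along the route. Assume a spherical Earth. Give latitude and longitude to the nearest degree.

From cos δ = sin φ₁ sin φ₂ + cos φ₁ cos φ₂ cos Δλ, the central angle is δ ≈ 0.301 rad (17.2°).
Interpolate at f = 0.54 with slerp weights a = sin((1−f)δ)/sin δ ≈ 0.466, b = sin(fδ)/sin δ ≈ 0.546.
p = a·p₁ + b·p₂ ≈ (-0.021, -0.706, -0.707); φ = arcsin(p_z) ≈ -45.03°, λ = atan2(p_y, p_x) ≈ -91.67°.

≈ lat 45°S, lon 92°W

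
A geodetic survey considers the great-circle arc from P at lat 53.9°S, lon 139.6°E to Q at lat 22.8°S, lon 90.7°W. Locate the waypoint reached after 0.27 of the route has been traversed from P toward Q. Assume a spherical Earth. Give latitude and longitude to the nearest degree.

≈ lat 65°S, lon 175°W

Convert each endpoint to a unit vector on the sphere (x = cos φ cos λ, y = cos φ sin λ, z = sin φ).
The central angle between the endpoints is δ = arccos(p₁·p₂) ≈ 1.605 rad (91.9°).
Interpolate at f = 0.27 with slerp weights a = sin((1−f)δ)/sin δ ≈ 0.922, b = sin(fδ)/sin δ ≈ 0.420.
p = a·p₁ + b·p₂ ≈ (-0.418, -0.035, -0.908); φ = arcsin(p_z) ≈ -65.18°, λ = atan2(p_y, p_x) ≈ -175.19°.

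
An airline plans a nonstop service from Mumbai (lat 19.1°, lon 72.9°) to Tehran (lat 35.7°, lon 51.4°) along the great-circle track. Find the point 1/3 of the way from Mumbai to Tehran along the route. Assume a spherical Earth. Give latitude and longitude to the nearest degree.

From cos δ = sin φ₁ sin φ₂ + cos φ₁ cos φ₂ cos Δλ, the central angle is δ ≈ 0.440 rad (25.2°).
Interpolate at f = 1/3 with slerp weights a = sin((1−f)δ)/sin δ ≈ 0.679, b = sin(fδ)/sin δ ≈ 0.343.
p = a·p₁ + b·p₂ ≈ (0.362, 0.831, 0.422); φ = arcsin(p_z) ≈ 24.98°, λ = atan2(p_y, p_x) ≈ 66.43°.

≈ lat 25°, lon 66°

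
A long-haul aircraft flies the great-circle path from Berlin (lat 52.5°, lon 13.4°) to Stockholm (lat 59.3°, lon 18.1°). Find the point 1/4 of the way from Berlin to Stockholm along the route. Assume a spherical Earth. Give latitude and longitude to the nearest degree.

From cos δ = sin φ₁ sin φ₂ + cos φ₁ cos φ₂ cos Δλ, the central angle is δ ≈ 0.127 rad (7.3°).
Interpolate at f = 1/4 with slerp weights a = sin((1−f)δ)/sin δ ≈ 0.751, b = sin(fδ)/sin δ ≈ 0.251.
p = a·p₁ + b·p₂ ≈ (0.566, 0.146, 0.811); φ = arcsin(p_z) ≈ 54.22°, λ = atan2(p_y, p_x) ≈ 14.43°.

≈ lat 54°, lon 14°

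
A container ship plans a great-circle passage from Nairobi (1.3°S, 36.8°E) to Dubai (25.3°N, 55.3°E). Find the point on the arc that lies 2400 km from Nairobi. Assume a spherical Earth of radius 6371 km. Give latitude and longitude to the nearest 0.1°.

Write both endpoints as unit vectors p₁, p₂ with components (cos φ cos λ, cos φ sin λ, sin φ).
The central angle between the endpoints is δ = arccos(p₁·p₂) ≈ 0.560 rad (32.1°). The total great-circle distance is δ·R ≈ 0.560 × 6371 ≈ 3565 km, so the target fraction is f = 2400/3565 ≈ 0.673.
Interpolate at f ≈ 0.673 with slerp weights a = sin((1−f)δ)/sin δ ≈ 0.343, b = sin(fδ)/sin δ ≈ 0.693.
p = a·p₁ + b·p₂ ≈ (0.631, 0.720, 0.288); φ = arcsin(p_z) ≈ 16.76°, λ = atan2(p_y, p_x) ≈ 48.78°.

≈ 16.8°N, 48.8°E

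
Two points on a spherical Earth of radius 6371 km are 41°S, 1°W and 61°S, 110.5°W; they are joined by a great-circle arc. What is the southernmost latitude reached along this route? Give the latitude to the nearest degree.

≈ 67°S

The great circle lies in the plane with unit normal n̂ = (p₁ × p₂)/|p₁ × p₂|.
Here n̂_z ≈ -0.387; the vertex latitude is φ_max = arccos|n̂_z| ≈ 67.3°.
Check via Clairaut: cos φ_max = |cos φ₁| · sin C = cos(41.0°)·sin(149.2°) ≈ 0.387, again giving ≈ 67.3°.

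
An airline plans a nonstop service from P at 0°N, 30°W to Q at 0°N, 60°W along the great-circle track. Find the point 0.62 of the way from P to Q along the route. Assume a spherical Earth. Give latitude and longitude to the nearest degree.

The haversine formula gives a central angle δ ≈ 0.524 rad (30.0°) between the endpoints.
Interpolate at f = 0.62 with slerp weights a = sin((1−f)δ)/sin δ ≈ 0.395, b = sin(fδ)/sin δ ≈ 0.638.
p = a·p₁ + b·p₂ ≈ (0.661, -0.750, 0.000); φ = arcsin(p_z) ≈ 0.00°, λ = atan2(p_y, p_x) ≈ -48.60°.

≈ 0°N, 49°W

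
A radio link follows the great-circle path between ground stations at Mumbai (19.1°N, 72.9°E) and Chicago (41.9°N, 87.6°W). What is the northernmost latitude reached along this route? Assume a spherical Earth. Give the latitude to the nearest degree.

≈ 75°N

The great circle lies in the plane with unit normal n̂ = (p₁ × p₂)/|p₁ × p₂|.
Here n̂_z ≈ -0.262; the vertex latitude is φ_max = arccos|n̂_z| ≈ 74.8°.
Check via Clairaut: cos φ_max = |cos φ₁| · sin C = cos(19.1°)·sin(16.1°) ≈ 0.262, again giving ≈ 74.8°.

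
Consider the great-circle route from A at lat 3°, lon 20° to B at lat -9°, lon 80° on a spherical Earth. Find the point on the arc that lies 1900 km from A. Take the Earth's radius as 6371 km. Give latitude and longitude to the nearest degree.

≈ lat -1°, lon 37°

Write both endpoints as unit vectors p₁, p₂ with components (cos φ cos λ, cos φ sin λ, sin φ).
The central angle between the endpoints is δ = arccos(p₁·p₂) ≈ 1.064 rad (61.0°). The total great-circle distance is δ·R ≈ 1.064 × 6371 ≈ 6782 km, so the target fraction is f = 1900/6782 ≈ 0.280.
Interpolate at f ≈ 0.280 with slerp weights a = sin((1−f)δ)/sin δ ≈ 0.793, b = sin(fδ)/sin δ ≈ 0.336.
p = a·p₁ + b·p₂ ≈ (0.802, 0.598, -0.011); φ = arcsin(p_z) ≈ -0.63°, λ = atan2(p_y, p_x) ≈ 36.70°.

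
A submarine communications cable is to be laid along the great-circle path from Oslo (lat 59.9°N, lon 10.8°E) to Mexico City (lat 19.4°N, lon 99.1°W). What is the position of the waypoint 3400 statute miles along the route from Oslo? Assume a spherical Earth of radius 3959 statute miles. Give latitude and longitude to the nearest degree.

≈ lat 47°N, lon 76°W

Write both endpoints as unit vectors p₁, p₂ with components (cos φ cos λ, cos φ sin λ, sin φ).
The central angle between the endpoints is δ = arccos(p₁·p₂) ≈ 1.444 rad (82.7°). The total great-circle distance is δ·R ≈ 1.444 × 3959 ≈ 5717 mi, so the target fraction is f = 3400/5717 ≈ 0.595.
Interpolate at f ≈ 0.595 with slerp weights a = sin((1−f)δ)/sin δ ≈ 0.557, b = sin(fδ)/sin δ ≈ 0.763.
p = a·p₁ + b·p₂ ≈ (0.161, -0.658, 0.735); φ = arcsin(p_z) ≈ 47.33°, λ = atan2(p_y, p_x) ≈ -76.30°.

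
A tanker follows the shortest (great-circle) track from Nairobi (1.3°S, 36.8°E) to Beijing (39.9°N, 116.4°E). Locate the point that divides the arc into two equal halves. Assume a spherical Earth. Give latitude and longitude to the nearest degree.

Write both endpoints as unit vectors p₁, p₂ with components (cos φ cos λ, cos φ sin λ, sin φ).
The central angle between the endpoints is δ = arccos(p₁·p₂) ≈ 1.447 rad (82.9°).
Interpolate at f = 1/2 with slerp weights a = sin((1−f)δ)/sin δ ≈ 0.667, b = sin(fδ)/sin δ ≈ 0.667.
p = a·p₁ + b·p₂ ≈ (0.306, 0.858, 0.413); φ = arcsin(p_z) ≈ 24.38°, λ = atan2(p_y, p_x) ≈ 70.34°.

≈ 24°N, 70°E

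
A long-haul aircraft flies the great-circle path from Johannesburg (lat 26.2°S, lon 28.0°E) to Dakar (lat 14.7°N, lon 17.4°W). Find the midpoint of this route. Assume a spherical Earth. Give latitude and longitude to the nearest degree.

Write both endpoints as unit vectors p₁, p₂ with components (cos φ cos λ, cos φ sin λ, sin φ).
The central angle between the endpoints is δ = arccos(p₁·p₂) ≈ 1.050 rad (60.2°).
Interpolate at f = 1/2 with slerp weights a = sin((1−f)δ)/sin δ ≈ 0.578, b = sin(fδ)/sin δ ≈ 0.578.
p = a·p₁ + b·p₂ ≈ (0.991, 0.076, -0.108); φ = arcsin(p_z) ≈ -6.23°, λ = atan2(p_y, p_x) ≈ 4.40°.

≈ lat 6°S, lon 4°E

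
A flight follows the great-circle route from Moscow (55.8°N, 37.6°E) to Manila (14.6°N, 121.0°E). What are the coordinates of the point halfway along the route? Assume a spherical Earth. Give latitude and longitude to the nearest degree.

≈ (43°N, 93°E)

The haversine formula gives a central angle δ ≈ 1.296 rad (74.3°) between the endpoints.
Interpolate at f = 1/2 with slerp weights a = sin((1−f)δ)/sin δ ≈ 0.627, b = sin(fδ)/sin δ ≈ 0.627.
p = a·p₁ + b·p₂ ≈ (-0.033, 0.735, 0.677); φ = arcsin(p_z) ≈ 42.60°, λ = atan2(p_y, p_x) ≈ 92.59°.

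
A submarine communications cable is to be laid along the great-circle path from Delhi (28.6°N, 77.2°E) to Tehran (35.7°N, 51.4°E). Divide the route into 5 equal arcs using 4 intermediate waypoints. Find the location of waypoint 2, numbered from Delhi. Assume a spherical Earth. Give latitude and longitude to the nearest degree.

≈ 32°N, 67°E

Write both endpoints as unit vectors p₁, p₂ with components (cos φ cos λ, cos φ sin λ, sin φ).
The central angle between the endpoints is δ = arccos(p₁·p₂) ≈ 0.399 rad (22.9°).
Interpolate at f = 2/5 with slerp weights a = sin((1−f)δ)/sin δ ≈ 0.610, b = sin(fδ)/sin δ ≈ 0.409.
p = a·p₁ + b·p₂ ≈ (0.326, 0.782, 0.531); φ = arcsin(p_z) ≈ 32.07°, λ = atan2(p_y, p_x) ≈ 67.38°.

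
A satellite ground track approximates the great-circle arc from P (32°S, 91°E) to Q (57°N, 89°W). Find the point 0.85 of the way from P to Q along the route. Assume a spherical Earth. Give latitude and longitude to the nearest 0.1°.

≈ (80.3°N, 89.0°W)

Write both endpoints as unit vectors p₁, p₂ with components (cos φ cos λ, cos φ sin λ, sin φ).
The central angle between the endpoints is δ = arccos(p₁·p₂) ≈ 2.705 rad (155.0°).
Interpolate at f = 0.85 with slerp weights a = sin((1−f)δ)/sin δ ≈ 0.934, b = sin(fδ)/sin δ ≈ 1.765.
p = a·p₁ + b·p₂ ≈ (0.003, -0.169, 0.986); φ = arcsin(p_z) ≈ 80.25°, λ = atan2(p_y, p_x) ≈ -89.00°.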